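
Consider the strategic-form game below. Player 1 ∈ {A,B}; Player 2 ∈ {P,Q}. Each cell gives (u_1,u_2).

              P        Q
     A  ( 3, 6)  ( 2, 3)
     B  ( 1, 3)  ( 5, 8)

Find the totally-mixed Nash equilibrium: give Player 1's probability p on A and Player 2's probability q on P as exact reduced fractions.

P1 indiff ⇒ q·3+(1-q)·2 = q·1+(1-q)·5 ⇒ q(2) = (1-q)(3) ⇒ q = 3/5
P2 indiff ⇒ p·6+(1-p)·3 = p·3+(1-p)·8 ⇒ p(3) = (1-p)(5) ⇒ p = 5/8

(p,q) = (5/8, 3/5)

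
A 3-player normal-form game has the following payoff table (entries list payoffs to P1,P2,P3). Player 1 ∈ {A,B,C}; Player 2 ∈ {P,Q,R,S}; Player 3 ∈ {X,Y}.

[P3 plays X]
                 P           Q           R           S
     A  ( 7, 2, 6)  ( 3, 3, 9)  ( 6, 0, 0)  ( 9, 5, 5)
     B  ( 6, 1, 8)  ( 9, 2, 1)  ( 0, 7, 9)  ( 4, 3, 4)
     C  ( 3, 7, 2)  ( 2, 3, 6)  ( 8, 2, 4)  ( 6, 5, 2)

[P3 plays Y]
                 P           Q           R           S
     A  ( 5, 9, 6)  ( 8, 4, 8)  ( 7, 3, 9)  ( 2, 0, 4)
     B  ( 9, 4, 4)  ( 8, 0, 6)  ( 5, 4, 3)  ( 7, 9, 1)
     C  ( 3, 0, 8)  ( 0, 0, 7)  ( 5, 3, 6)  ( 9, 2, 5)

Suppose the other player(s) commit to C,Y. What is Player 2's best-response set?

P2 best: {R}

u_2(P vs C,Y) = 0
u_2(Q vs C,Y) = 0
u_2(R vs C,Y) = 3
u_2(S vs C,Y) = 2
max payoff 3 at {R}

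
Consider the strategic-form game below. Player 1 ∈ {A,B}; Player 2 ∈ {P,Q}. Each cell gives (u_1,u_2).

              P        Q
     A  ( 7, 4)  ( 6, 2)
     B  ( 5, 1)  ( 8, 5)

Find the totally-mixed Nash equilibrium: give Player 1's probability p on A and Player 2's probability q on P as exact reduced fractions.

(p,q) = (2/3, 1/2)

P1 indiff ⇒ q·7+(1-q)·6 = q·5+(1-q)·8 ⇒ q(2) = (1-q)(2) ⇒ q = 1/2
P2 indiff ⇒ p·4+(1-p)·1 = p·2+(1-p)·5 ⇒ p(2) = (1-p)(4) ⇒ p = 2/3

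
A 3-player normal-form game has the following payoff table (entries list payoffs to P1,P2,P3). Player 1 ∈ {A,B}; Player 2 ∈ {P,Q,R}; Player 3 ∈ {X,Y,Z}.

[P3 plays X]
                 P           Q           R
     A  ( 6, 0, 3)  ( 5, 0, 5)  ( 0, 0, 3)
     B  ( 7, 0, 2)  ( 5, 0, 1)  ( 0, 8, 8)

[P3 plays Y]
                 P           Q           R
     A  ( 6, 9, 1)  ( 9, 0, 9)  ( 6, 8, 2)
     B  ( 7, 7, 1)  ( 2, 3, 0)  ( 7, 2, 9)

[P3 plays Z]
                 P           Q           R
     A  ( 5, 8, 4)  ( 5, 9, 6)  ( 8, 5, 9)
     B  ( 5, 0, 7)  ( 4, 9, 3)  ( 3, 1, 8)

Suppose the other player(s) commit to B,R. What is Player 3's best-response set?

u_3(X vs B,R) = 8
u_3(Y vs B,R) = 9
u_3(Z vs B,R) = 8
max payoff 9 at {Y}

BR_3 = {Y}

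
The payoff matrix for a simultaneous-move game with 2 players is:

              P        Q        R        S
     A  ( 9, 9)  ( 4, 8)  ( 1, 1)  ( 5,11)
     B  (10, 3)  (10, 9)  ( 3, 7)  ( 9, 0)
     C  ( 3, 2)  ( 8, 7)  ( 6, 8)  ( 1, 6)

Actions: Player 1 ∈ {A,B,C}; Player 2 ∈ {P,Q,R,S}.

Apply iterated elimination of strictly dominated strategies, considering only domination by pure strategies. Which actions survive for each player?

Survivors P1:{B,C} P2:{Q,R}

P1 drop A (B beats it: P:10>9 Q:10>4 R:3>1 S:9>5)
P2 drop P (Q beats it: B:9>3 C:7>2)
P2 drop S (Q beats it: B:9>0 C:7>6)
P1→{B,C} P2→{Q,R}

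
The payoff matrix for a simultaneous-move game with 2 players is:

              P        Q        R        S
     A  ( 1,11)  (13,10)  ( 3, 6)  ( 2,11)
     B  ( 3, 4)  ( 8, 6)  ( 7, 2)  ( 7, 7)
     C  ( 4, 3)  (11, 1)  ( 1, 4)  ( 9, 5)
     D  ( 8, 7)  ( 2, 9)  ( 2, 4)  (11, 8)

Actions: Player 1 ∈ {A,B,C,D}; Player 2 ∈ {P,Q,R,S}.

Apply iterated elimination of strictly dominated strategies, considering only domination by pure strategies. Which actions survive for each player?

P2 drop R (S beats it: A:11>6 B:7>2 C:5>4 D:8>4)
P1 drop B (C beats it: P:4>3 Q:11>8 S:9>7)
P1→{A,C,D} P2→{P,Q,S}

IESDS → P1:{A,C,D} P2:{P,Q,S}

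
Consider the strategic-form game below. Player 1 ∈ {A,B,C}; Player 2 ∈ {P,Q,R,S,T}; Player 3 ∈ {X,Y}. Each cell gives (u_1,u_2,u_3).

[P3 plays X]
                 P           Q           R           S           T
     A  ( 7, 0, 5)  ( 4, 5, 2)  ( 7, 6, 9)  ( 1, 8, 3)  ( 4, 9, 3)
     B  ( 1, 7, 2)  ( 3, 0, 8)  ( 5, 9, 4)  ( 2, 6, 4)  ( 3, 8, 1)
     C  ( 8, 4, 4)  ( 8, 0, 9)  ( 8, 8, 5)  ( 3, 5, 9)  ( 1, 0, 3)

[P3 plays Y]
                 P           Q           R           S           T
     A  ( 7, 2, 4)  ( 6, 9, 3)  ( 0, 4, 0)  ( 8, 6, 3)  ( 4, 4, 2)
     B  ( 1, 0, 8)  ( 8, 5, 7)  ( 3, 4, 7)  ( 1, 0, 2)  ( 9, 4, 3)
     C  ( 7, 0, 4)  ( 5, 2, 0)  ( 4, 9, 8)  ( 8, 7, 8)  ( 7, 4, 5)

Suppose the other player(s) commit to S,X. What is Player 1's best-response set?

u_1(A vs S,X) = 1
u_1(B vs S,X) = 2
u_1(C vs S,X) = 3
max payoff 3 at {C}

BR_1 = {C}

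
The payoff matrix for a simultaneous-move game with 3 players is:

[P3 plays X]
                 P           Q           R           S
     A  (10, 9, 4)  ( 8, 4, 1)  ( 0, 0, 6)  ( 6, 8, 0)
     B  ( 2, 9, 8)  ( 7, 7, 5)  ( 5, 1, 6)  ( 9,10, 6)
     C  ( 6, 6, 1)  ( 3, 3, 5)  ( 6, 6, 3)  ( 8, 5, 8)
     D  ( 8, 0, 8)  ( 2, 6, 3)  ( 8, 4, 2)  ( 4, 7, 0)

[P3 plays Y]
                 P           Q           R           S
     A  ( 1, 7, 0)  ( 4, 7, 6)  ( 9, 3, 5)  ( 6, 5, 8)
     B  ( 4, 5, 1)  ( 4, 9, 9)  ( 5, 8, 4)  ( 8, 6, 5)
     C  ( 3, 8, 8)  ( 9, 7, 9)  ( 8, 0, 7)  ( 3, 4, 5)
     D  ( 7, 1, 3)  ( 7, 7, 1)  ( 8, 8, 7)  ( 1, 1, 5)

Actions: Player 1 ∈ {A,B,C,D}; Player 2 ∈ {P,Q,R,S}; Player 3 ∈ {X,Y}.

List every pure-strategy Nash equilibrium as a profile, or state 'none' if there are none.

Nash profiles: (A,P,X), (B,S,X)

(A,P,X): NE
(A,P,Y): not NE [P1→D gives 7>1; P3→X gives 4>0]
(A,Q,X): not NE [P2→P gives 9>4; P3→Y gives 6>1]
(A,Q,Y): not NE [P1→C gives 9>4]
(A,R,X): not NE [P1→D gives 8>0; P2→P gives 9>0]
(A,R,Y): not NE [P2→Q gives 7>3; P3→X gives 6>5]
(A,S,X): not NE [P1→B gives 9>6; P2→P gives 9>8; P3→Y gives 8>0]
(A,S,Y): not NE [P1→B gives 8>6; P2→Q gives 7>5]
(B,P,X): not NE [P1→A gives 10>2; P2→S gives 10>9]
(B,P,Y): not NE [P1→D gives 7>4; P2→Q gives 9>5; P3→X gives 8>1]
(B,Q,X): not NE [P1→A gives 8>7; P2→S gives 10>7; P3→Y gives 9>5]
(B,Q,Y): not NE [P1→C gives 9>4]
(B,R,X): not NE [P1→D gives 8>5; P2→S gives 10>1]
(B,R,Y): not NE [P1→A gives 9>5; P2→Q gives 9>8; P3→X gives 6>4]
(B,S,X): NE
(B,S,Y): not NE [P2→Q gives 9>6; P3→X gives 6>5]
(C,P,X): not NE [P1→A gives 10>6; P3→Y gives 8>1]
(C,P,Y): not NE [P1→D gives 7>3]
(C,Q,X): not NE [P1→A gives 8>3; P2→R gives 6>3; P3→Y gives 9>5]
(C,Q,Y): not NE [P2→P gives 8>7]
(C,R,X): not NE [P1→D gives 8>6; P3→Y gives 7>3]
(C,R,Y): not NE [P1→A gives 9>8; P2→P gives 8>0]
(C,S,X): not NE [P1→B gives 9>8; P2→R gives 6>5]
(C,S,Y): not NE [P1→B gives 8>3; P2→P gives 8>4; P3→X gives 8>5]
(D,P,X): not NE [P1→A gives 10>8; P2→S gives 7>0]
(D,P,Y): not NE [P2→R gives 8>1; P3→X gives 8>3]
(D,Q,X): not NE [P1→A gives 8>2; P2→S gives 7>6]
(D,Q,Y): not NE [P1→C gives 9>7; P2→R gives 8>7; P3→X gives 3>1]
(D,R,X): not NE [P2→S gives 7>4; P3→Y gives 7>2]
(D,R,Y): not NE [P1→A gives 9>8]
(D,S,X): not NE [P1→B gives 9>4; P3→Y gives 5>0]
(D,S,Y): not NE [P1→B gives 8>1; P2→R gives 8>1]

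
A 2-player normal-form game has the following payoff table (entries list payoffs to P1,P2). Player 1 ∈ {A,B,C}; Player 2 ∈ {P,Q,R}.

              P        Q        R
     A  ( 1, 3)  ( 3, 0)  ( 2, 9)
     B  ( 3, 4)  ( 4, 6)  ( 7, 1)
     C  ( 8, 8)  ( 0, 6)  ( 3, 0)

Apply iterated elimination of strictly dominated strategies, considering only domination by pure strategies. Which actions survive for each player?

IESDS → P1:{B,C} P2:{P,Q}

P1 drop A (B beats it: P:3>1 Q:4>3 R:7>2)
P2 drop R (P beats it: B:4>1 C:8>0)
P1→{B,C} P2→{P,Q}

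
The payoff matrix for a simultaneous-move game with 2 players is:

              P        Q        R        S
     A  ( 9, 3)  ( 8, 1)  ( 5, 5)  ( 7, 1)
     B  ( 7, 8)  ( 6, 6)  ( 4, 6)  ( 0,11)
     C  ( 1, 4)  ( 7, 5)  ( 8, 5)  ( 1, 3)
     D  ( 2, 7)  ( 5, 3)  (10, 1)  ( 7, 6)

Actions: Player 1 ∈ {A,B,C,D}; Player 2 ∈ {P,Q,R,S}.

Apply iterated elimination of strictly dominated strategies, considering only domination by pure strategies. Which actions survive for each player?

Remaining: P1:{A,C,D} P2:{P,Q,R}

P1 drop B (A beats it: P:9>7 Q:8>6 R:5>4 S:7>0)
P2 drop S (P beats it: A:3>1 C:4>3 D:7>6)
P1→{A,C,D} P2→{P,Q,R}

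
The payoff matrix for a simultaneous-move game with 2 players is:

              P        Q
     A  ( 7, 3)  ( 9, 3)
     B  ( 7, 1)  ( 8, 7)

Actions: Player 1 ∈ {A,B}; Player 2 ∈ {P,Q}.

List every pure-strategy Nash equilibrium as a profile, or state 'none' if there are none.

PSNE = {(A,P), (A,Q)}

(A,P): NE
(A,Q): NE
(B,P): not NE [P2→Q gives 7>1]
(B,Q): not NE [P1→A gives 9>8]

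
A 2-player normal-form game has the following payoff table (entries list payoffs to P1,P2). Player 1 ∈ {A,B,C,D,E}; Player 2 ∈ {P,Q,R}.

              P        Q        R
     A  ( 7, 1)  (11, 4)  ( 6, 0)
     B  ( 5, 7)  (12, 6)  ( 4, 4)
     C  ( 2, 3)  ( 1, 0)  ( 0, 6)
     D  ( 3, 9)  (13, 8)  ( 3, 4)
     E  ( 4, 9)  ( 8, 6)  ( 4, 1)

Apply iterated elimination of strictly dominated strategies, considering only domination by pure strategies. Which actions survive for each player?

P1 drop C (A beats it: P:7>2 Q:11>1 R:6>0)
P1 drop E (A beats it: P:7>4 Q:11>8 R:6>4)
P2 drop R (P beats it: A:1>0 B:7>4 D:9>4)
P1→{A,B,D} P2→{P,Q}

IESDS → P1:{A,B,D} P2:{P,Q}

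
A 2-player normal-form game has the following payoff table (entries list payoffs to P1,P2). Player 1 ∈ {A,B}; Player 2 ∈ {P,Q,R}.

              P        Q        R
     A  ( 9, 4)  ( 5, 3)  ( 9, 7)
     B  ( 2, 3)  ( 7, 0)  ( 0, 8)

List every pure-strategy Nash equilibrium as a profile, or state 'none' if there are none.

NE set: (A,R)

(A,P): not NE [P2→R gives 7>4]
(A,Q): not NE [P1→B gives 7>5; P2→R gives 7>3]
(A,R): NE
(B,P): not NE [P1→A gives 9>2; P2→R gives 8>3]
(B,Q): not NE [P2→R gives 8>0]
(B,R): not NE [P1→A gives 9>0]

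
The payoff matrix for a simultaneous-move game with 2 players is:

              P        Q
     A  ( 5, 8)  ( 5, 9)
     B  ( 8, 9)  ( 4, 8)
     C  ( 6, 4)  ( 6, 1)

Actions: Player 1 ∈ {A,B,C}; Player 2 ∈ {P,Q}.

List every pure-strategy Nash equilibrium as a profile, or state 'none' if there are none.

(A,P): not NE [P1→B gives 8>5; P2→Q gives 9>8]
(A,Q): not NE [P1→C gives 6>5]
(B,P): NE
(B,Q): not NE [P1→C gives 6>4; P2→P gives 9>8]
(C,P): not NE [P1→B gives 8>6]
(C,Q): not NE [P2→P gives 4>1]

PSNE = {(B,P)}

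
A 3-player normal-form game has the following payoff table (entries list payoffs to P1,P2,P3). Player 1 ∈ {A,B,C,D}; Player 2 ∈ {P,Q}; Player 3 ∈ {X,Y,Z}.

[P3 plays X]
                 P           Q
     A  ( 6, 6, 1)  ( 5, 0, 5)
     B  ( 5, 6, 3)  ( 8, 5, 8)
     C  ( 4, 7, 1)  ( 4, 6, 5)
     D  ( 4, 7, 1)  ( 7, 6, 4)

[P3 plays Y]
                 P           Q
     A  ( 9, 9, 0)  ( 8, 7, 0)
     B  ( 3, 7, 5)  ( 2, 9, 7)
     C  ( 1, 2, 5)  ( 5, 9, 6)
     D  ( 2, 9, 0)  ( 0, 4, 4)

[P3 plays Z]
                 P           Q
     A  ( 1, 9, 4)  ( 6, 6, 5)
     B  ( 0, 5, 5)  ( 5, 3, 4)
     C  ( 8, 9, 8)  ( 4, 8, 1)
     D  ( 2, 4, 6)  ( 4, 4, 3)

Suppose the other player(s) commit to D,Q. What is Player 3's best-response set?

u_3(X vs D,Q) = 4
u_3(Y vs D,Q) = 4
u_3(Z vs D,Q) = 3
max payoff 4 at {X,Y}

P3 best: {X,Y}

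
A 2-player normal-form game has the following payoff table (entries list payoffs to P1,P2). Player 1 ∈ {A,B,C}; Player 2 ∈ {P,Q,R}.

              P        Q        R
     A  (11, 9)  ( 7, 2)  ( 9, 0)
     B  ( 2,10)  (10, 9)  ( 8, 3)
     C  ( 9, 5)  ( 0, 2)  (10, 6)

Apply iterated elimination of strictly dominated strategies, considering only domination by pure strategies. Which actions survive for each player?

P2 drop Q (P beats it: A:9>2 B:10>9 C:5>2)
P1 drop B (A beats it: P:11>2 R:9>8)
P1→{A,C} P2→{P,R}

Survivors P1:{A,C} P2:{P,R}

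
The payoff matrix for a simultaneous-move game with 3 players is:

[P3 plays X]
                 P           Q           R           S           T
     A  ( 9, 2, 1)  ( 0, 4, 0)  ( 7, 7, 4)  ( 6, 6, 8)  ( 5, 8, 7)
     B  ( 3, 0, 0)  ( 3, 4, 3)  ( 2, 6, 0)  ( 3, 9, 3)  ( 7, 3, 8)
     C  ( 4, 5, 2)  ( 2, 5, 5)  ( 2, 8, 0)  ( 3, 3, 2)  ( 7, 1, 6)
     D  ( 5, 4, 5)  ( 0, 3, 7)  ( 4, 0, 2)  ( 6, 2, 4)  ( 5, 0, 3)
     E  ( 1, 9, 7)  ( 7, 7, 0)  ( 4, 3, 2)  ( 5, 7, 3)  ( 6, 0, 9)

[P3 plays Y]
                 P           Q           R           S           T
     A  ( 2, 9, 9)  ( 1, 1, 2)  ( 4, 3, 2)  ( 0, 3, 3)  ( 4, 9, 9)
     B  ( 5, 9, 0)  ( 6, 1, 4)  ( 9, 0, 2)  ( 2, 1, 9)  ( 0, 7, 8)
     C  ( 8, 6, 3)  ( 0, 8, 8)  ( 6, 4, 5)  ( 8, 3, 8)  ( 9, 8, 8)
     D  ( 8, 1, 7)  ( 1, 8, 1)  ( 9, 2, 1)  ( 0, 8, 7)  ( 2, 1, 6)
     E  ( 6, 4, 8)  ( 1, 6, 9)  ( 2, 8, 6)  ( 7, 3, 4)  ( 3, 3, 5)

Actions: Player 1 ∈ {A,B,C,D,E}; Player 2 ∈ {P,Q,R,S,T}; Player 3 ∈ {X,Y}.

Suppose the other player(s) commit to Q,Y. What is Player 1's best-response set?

u_1(A vs Q,Y) = 1
u_1(B vs Q,Y) = 6
u_1(C vs Q,Y) = 0
u_1(D vs Q,Y) = 1
u_1(E vs Q,Y) = 1
max payoff 6 at {B}

argmax u_1 = {B}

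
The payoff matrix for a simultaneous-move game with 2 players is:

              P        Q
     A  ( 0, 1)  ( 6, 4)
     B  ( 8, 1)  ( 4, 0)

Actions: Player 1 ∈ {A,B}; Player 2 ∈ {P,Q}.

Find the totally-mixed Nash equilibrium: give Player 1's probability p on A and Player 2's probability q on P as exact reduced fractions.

P1 mixes 1/4 on A; P2 mixes 1/5 on P

P1 indiff ⇒ q·0+(1-q)·6 = q·8+(1-q)·4 ⇒ q(-8) = (1-q)(-2) ⇒ q = 1/5
P2 indiff ⇒ p·1+(1-p)·1 = p·4+(1-p)·0 ⇒ p(-3) = (1-p)(-1) ⇒ p = 1/4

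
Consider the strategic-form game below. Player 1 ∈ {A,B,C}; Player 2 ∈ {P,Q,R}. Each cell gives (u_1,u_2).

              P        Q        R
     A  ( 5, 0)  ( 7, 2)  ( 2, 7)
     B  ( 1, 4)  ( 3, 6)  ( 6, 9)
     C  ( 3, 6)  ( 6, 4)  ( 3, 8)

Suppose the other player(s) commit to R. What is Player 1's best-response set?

u_1(A vs R) = 2
u_1(B vs R) = 6
u_1(C vs R) = 3
max payoff 6 at {B}

argmax u_1 = {B}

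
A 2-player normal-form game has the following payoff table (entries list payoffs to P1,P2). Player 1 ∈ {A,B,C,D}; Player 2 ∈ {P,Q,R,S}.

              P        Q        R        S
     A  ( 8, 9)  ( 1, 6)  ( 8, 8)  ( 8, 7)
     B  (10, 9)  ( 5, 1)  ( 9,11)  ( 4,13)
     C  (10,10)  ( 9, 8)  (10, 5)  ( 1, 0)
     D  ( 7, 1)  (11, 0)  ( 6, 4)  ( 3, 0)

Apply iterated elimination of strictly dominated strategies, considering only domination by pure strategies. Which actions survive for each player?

Remaining: P1:{A,B,C} P2:{P,R,S}

P2 drop Q (P beats it: A:9>6 B:9>1 C:10>8 D:1>0)
P1 drop D (A beats it: P:8>7 R:8>6 S:8>3)
P1→{A,B,C} P2→{P,R,S}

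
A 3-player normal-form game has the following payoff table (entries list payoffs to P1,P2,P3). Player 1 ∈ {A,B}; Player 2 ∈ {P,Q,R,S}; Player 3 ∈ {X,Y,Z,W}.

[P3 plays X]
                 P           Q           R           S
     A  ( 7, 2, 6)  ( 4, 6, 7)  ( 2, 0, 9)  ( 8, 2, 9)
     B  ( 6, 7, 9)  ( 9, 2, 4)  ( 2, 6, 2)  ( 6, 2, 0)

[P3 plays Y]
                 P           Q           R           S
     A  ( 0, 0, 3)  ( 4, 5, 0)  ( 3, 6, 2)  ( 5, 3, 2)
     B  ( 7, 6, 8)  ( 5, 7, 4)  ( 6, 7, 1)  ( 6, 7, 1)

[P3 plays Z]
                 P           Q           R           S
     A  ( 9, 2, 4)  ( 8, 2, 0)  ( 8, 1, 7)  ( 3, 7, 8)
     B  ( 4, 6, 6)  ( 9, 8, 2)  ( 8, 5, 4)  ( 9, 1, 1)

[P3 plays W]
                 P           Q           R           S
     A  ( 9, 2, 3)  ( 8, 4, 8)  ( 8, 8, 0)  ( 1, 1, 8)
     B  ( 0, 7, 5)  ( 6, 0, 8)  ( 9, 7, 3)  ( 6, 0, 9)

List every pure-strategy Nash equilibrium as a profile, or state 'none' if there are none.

PSNE: ∅

(A,P,X): not NE [P2→Q gives 6>2]
(A,P,Y): not NE [P1→B gives 7>0; P2→R gives 6>0; P3→X gives 6>3]
(A,P,Z): not NE [P2→S gives 7>2; P3→X gives 6>4]
(A,P,W): not NE [P2→R gives 8>2; P3→X gives 6>3]
(A,Q,X): not NE [P1→B gives 9>4; P3→W gives 8>7]
(A,Q,Y): not NE [P1→B gives 5>4; P2→R gives 6>5; P3→W gives 8>0]
(A,Q,Z): not NE [P1→B gives 9>8; P2→S gives 7>2; P3→W gives 8>0]
(A,Q,W): not NE [P2→R gives 8>4]
(A,R,X): not NE [P2→Q gives 6>0]
(A,R,Y): not NE [P1→B gives 6>3; P3→X gives 9>2]
(A,R,Z): not NE [P2→S gives 7>1; P3→X gives 9>7]
(A,R,W): not NE [P1→B gives 9>8; P3→X gives 9>0]
(A,S,X): not NE [P2→Q gives 6>2]
(A,S,Y): not NE [P1→B gives 6>5; P2→R gives 6>3; P3→X gives 9>2]
(A,S,Z): not NE [P1→B gives 9>3; P3→X gives 9>8]
(A,S,W): not NE [P1→B gives 6>1; P2→R gives 8>1; P3→X gives 9>8]
(B,P,X): not NE [P1→A gives 7>6]
(B,P,Y): not NE [P2→S gives 7>6; P3→X gives 9>8]
(B,P,Z): not NE [P1→A gives 9>4; P2→Q gives 8>6; P3→X gives 9>6]
(B,P,W): not NE [P1→A gives 9>0; P3→X gives 9>5]
(B,Q,X): not NE [P2→P gives 7>2; P3→W gives 8>4]
(B,Q,Y): not NE [P3→W gives 8>4]
(B,Q,Z): not NE [P3→W gives 8>2]
(B,Q,W): not NE [P1→A gives 8>6; P2→R gives 7>0]
(B,R,X): not NE [P2→P gives 7>6; P3→Z gives 4>2]
(B,R,Y): not NE [P3→Z gives 4>1]
(B,R,Z): not NE [P2→Q gives 8>5]
(B,R,W): not NE [P3→Z gives 4>3]
(B,S,X): not NE [P1→A gives 8>6; P2→P gives 7>2; P3→W gives 9>0]
(B,S,Y): not NE [P3→W gives 9>1]
(B,S,Z): not NE [P2→Q gives 8>1; P3→W gives 9>1]
(B,S,W): not NE [P2→R gives 7>0]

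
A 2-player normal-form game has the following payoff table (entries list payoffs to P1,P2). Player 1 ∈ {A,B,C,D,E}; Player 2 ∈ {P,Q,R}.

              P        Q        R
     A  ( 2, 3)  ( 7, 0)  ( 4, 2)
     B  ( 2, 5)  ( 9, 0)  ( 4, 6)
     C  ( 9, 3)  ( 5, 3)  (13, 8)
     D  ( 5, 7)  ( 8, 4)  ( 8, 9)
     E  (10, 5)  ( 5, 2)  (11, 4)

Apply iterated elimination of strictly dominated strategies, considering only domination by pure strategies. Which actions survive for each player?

P1 drop A (D beats it: P:5>2 Q:8>7 R:8>4)
P2 drop Q (R beats it: B:6>0 C:8>3 D:9>4 E:4>2)
P1 drop B (C beats it: P:9>2 R:13>4)
P1 drop D (C beats it: P:9>5 R:13>8)
P1→{C,E} P2→{P,R}

Survivors P1:{C,E} P2:{P,R}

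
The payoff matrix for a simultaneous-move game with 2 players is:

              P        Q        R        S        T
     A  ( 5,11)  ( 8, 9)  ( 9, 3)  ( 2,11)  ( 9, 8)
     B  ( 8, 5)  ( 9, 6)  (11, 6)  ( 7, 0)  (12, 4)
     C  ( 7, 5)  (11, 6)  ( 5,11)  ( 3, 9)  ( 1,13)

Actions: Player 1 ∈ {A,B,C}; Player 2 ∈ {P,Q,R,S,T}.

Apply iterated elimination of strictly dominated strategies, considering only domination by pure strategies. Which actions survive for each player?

P1 drop A (B beats it: P:8>5 Q:9>8 R:11>9 S:7>2 T:12>9)
P2 drop P (Q beats it: B:6>5 C:6>5)
P2 drop S (R beats it: B:6>0 C:11>9)
P1→{B,C} P2→{Q,R,T}

Remaining: P1:{B,C} P2:{Q,R,T}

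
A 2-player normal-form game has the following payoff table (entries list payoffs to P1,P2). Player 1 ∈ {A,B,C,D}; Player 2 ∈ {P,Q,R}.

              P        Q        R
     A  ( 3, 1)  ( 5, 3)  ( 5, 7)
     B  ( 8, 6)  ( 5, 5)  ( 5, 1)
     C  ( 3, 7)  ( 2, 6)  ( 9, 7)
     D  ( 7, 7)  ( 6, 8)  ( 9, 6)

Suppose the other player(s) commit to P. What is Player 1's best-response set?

u_1(A vs P) = 3
u_1(B vs P) = 8
u_1(C vs P) = 3
u_1(D vs P) = 7
max payoff 8 at {B}

BR_1 = {B}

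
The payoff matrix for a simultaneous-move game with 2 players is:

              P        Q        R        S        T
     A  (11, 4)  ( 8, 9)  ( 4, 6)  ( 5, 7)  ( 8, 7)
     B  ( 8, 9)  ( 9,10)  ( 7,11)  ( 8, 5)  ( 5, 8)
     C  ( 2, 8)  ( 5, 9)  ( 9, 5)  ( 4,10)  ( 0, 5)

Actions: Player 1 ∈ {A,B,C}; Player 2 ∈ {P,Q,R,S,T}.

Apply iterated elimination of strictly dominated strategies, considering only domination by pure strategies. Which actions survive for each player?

P2 drop P (Q beats it: A:9>4 B:10>9 C:9>8)
P2 drop T (Q beats it: A:9>7 B:10>8 C:9>5)
P1 drop A (B beats it: Q:9>8 R:7>4 S:8>5)
P1→{B,C} P2→{Q,R,S}

Survivors P1:{B,C} P2:{Q,R,S}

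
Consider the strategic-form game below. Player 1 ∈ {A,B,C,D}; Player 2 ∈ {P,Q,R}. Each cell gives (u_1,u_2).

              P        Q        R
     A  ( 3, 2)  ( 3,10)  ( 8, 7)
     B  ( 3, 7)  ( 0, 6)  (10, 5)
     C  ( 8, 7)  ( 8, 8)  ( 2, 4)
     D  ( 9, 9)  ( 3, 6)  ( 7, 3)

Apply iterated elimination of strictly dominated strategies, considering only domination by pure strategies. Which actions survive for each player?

P2 drop R (Q beats it: A:10>7 B:6>5 C:8>4 D:6>3)
P1 drop A (C beats it: P:8>3 Q:8>3)
P1 drop B (C beats it: P:8>3 Q:8>0)
P1→{C,D} P2→{P,Q}

IESDS → P1:{C,D} P2:{P,Q}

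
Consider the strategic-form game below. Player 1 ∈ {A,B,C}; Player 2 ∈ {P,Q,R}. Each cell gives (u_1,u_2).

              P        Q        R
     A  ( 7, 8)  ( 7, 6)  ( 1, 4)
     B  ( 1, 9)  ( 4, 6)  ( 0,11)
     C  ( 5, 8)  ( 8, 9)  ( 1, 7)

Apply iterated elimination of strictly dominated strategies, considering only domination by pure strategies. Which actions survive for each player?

P1 drop B (A beats it: P:7>1 Q:7>4 R:1>0)
P2 drop R (P beats it: A:8>4 C:8>7)
P1→{A,C} P2→{P,Q}

Remaining: P1:{A,C} P2:{P,Q}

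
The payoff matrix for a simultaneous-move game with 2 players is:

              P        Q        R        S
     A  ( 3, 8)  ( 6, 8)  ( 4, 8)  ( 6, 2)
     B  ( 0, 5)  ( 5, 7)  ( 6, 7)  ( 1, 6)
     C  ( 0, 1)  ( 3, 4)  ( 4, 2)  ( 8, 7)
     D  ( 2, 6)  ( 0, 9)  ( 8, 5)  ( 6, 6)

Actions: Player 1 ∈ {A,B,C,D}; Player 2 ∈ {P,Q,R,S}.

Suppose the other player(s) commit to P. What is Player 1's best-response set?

P1 best: {A}

u_1(A vs P) = 3
u_1(B vs P) = 0
u_1(C vs P) = 0
u_1(D vs P) = 2
max payoff 3 at {A}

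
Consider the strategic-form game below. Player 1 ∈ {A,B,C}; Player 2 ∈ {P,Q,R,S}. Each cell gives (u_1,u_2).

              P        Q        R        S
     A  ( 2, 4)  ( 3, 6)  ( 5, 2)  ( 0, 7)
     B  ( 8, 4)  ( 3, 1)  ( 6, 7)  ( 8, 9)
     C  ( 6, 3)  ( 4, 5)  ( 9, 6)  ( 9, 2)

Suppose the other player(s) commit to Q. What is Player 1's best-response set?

u_1(A vs Q) = 3
u_1(B vs Q) = 3
u_1(C vs Q) = 4
max payoff 4 at {C}

P1 best: {C}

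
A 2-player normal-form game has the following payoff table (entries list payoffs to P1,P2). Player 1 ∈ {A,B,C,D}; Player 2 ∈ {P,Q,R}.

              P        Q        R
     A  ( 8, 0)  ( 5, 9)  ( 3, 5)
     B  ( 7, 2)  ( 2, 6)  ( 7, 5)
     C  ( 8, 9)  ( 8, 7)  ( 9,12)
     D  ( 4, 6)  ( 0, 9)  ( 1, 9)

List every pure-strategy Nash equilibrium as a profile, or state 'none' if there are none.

Nash profiles: (C,R)

(A,P): not NE [P2→Q gives 9>0]
(A,Q): not NE [P1→C gives 8>5]
(A,R): not NE [P1→C gives 9>3; P2→Q gives 9>5]
(B,P): not NE [P1→C gives 8>7; P2→Q gives 6>2]
(B,Q): not NE [P1→C gives 8>2]
(B,R): not NE [P1→C gives 9>7; P2→Q gives 6>5]
(C,P): not NE [P2→R gives 12>9]
(C,Q): not NE [P2→R gives 12>7]
(C,R): NE
(D,P): not NE [P1→C gives 8>4; P2→R gives 9>6]
(D,Q): not NE [P1→C gives 8>0]
(D,R): not NE [P1→C gives 9>1]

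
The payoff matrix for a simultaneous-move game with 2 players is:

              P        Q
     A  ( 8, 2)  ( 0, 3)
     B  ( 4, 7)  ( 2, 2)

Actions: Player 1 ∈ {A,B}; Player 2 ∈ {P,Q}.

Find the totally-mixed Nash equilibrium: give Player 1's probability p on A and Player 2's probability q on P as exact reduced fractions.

P1 indiff ⇒ q·8+(1-q)·0 = q·4+(1-q)·2 ⇒ q(4) = (1-q)(2) ⇒ q = 1/3
P2 indiff ⇒ p·2+(1-p)·7 = p·3+(1-p)·2 ⇒ p(-1) = (1-p)(-5) ⇒ p = 5/6

p=5/6, q=1/3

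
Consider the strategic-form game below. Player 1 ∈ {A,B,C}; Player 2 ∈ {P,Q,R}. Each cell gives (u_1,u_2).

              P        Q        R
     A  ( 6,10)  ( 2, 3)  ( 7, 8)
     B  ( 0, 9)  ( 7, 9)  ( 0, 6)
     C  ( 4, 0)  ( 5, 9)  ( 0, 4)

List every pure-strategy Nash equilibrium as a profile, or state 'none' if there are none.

Nash profiles: (A,P), (B,Q)

(A,P): NE
(A,Q): not NE [P1→B gives 7>2; P2→P gives 10>3]
(A,R): not NE [P2→P gives 10>8]
(B,P): not NE [P1→A gives 6>0]
(B,Q): NE
(B,R): not NE [P1→A gives 7>0; P2→Q gives 9>6]
(C,P): not NE [P1→A gives 6>4; P2→Q gives 9>0]
(C,Q): not NE [P1→B gives 7>5]
(C,R): not NE [P1→A gives 7>0; P2→Q gives 9>4]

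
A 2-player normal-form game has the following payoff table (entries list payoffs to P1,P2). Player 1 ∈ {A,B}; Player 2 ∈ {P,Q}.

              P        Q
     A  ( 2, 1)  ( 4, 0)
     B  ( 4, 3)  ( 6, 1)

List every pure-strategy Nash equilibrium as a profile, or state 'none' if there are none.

PSNE = {(B,P)}

(A,P): not NE [P1→B gives 4>2]
(A,Q): not NE [P1→B gives 6>4; P2→P gives 1>0]
(B,P): NE
(B,Q): not NE [P2→P gives 3>1]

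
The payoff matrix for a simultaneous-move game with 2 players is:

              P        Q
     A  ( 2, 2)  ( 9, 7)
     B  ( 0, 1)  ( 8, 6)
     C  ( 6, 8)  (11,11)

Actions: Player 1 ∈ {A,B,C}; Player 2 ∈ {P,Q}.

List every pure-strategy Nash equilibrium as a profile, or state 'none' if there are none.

NE set: (C,Q)

(A,P): not NE [P1→C gives 6>2; P2→Q gives 7>2]
(A,Q): not NE [P1→C gives 11>9]
(B,P): not NE [P1→C gives 6>0; P2→Q gives 6>1]
(B,Q): not NE [P1→C gives 11>8]
(C,P): not NE [P2→Q gives 11>8]
(C,Q): NE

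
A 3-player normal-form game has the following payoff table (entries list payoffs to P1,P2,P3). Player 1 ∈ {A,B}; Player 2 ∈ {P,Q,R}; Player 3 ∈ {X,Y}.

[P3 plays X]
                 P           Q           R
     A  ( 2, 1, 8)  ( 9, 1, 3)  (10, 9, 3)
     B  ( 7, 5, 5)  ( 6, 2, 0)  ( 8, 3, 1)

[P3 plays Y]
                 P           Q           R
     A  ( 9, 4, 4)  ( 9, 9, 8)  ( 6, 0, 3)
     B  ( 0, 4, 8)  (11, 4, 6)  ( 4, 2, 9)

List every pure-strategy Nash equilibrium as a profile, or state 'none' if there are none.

(A,P,X): not NE [P1→B gives 7>2; P2→R gives 9>1]
(A,P,Y): not NE [P2→Q gives 9>4; P3→X gives 8>4]
(A,Q,X): not NE [P2→R gives 9>1; P3→Y gives 8>3]
(A,Q,Y): not NE [P1→B gives 11>9]
(A,R,X): NE
(A,R,Y): not NE [P2→Q gives 9>0]
(B,P,X): not NE [P3→Y gives 8>5]
(B,P,Y): not NE [P1→A gives 9>0]
(B,Q,X): not NE [P1→A gives 9>6; P2→P gives 5>2; P3→Y gives 6>0]
(B,Q,Y): NE
(B,R,X): not NE [P1→A gives 10>8; P2→P gives 5>3; P3→Y gives 9>1]
(B,R,Y): not NE [P1→A gives 6>4; P2→Q gives 4>2]

NE set: (A,R,X), (B,Q,Y)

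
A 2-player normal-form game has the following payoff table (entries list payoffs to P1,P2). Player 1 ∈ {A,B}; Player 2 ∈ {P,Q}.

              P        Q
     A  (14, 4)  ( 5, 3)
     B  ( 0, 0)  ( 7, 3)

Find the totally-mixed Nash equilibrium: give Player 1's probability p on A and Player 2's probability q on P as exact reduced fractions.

p=3/4, q=1/8

P1 indiff ⇒ q·14+(1-q)·5 = q·0+(1-q)·7 ⇒ q(14) = (1-q)(2) ⇒ q = 1/8
P2 indiff ⇒ p·4+(1-p)·0 = p·3+(1-p)·3 ⇒ p(1) = (1-p)(3) ⇒ p = 3/4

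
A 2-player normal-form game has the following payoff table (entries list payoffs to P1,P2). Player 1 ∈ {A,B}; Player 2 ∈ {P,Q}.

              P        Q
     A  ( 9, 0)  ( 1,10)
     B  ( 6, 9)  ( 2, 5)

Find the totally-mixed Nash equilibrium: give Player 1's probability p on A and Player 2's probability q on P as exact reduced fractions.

P1 indiff ⇒ q·9+(1-q)·1 = q·6+(1-q)·2 ⇒ q(3) = (1-q)(1) ⇒ q = 1/4
P2 indiff ⇒ p·0+(1-p)·9 = p·10+(1-p)·5 ⇒ p(-10) = (1-p)(-4) ⇒ p = 2/7

p=2/7, q=1/4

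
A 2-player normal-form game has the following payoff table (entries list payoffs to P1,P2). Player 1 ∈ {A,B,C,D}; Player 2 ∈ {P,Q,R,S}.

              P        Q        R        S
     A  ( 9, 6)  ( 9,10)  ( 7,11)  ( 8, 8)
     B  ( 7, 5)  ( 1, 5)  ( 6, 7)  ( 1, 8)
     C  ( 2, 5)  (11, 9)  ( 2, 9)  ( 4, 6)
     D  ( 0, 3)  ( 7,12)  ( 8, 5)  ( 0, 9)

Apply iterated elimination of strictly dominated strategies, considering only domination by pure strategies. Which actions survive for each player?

P1 drop B (A beats it: P:9>7 Q:9>1 R:7>6 S:8>1)
P2 drop P (Q beats it: A:10>6 C:9>5 D:12>3)
P2 drop S (Q beats it: A:10>8 C:9>6 D:12>9)
P1→{A,C,D} P2→{Q,R}

Remaining: P1:{A,C,D} P2:{Q,R}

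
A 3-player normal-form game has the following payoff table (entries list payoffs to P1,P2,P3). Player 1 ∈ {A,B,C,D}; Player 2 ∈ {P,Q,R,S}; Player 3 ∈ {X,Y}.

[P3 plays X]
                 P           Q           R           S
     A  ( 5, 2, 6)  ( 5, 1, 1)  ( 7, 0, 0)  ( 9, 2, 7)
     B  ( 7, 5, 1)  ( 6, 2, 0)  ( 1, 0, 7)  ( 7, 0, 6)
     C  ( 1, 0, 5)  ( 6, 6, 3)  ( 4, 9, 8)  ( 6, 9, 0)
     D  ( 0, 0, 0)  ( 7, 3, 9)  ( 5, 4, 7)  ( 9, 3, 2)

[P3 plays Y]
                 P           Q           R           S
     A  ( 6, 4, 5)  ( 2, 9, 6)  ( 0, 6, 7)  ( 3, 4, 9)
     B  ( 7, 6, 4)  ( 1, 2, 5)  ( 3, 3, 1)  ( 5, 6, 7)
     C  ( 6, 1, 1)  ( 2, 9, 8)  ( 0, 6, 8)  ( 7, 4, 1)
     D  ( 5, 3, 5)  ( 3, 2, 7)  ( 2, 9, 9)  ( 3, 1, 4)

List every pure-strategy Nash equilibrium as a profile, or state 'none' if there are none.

(A,P,X): not NE [P1→B gives 7>5]
(A,P,Y): not NE [P1→B gives 7>6; P2→Q gives 9>4; P3→X gives 6>5]
(A,Q,X): not NE [P1→D gives 7>5; P2→S gives 2>1; P3→Y gives 6>1]
(A,Q,Y): not NE [P1→D gives 3>2]
(A,R,X): not NE [P2→S gives 2>0; P3→Y gives 7>0]
(A,R,Y): not NE [P1→B gives 3>0; P2→Q gives 9>6]
(A,S,X): not NE [P3→Y gives 9>7]
(A,S,Y): not NE [P1→C gives 7>3; P2→Q gives 9>4]
(B,P,X): not NE [P3→Y gives 4>1]
(B,P,Y): NE
(B,Q,X): not NE [P1→D gives 7>6; P2→P gives 5>2; P3→Y gives 5>0]
(B,Q,Y): not NE [P1→D gives 3>1; P2→S gives 6>2]
(B,R,X): not NE [P1→A gives 7>1; P2→P gives 5>0]
(B,R,Y): not NE [P2→S gives 6>3; P3→X gives 7>1]
(B,S,X): not NE [P1→D gives 9>7; P2→P gives 5>0; P3→Y gives 7>6]
(B,S,Y): not NE [P1→C gives 7>5]
(C,P,X): not NE [P1→B gives 7>1; P2→S gives 9>0]
(C,P,Y): not NE [P1→B gives 7>6; P2→Q gives 9>1; P3→X gives 5>1]
(C,Q,X): not NE [P1→D gives 7>6; P2→S gives 9>6; P3→Y gives 8>3]
(C,Q,Y): not NE [P1→D gives 3>2]
(C,R,X): not NE [P1→A gives 7>4]
(C,R,Y): not NE [P1→B gives 3>0; P2→Q gives 9>6]
(C,S,X): not NE [P1→D gives 9>6; P3→Y gives 1>0]
(C,S,Y): not NE [P2→Q gives 9>4]
(D,P,X): not NE [P1→B gives 7>0; P2→R gives 4>0; P3→Y gives 5>0]
(D,P,Y): not NE [P1→B gives 7>5; P2→R gives 9>3]
(D,Q,X): not NE [P2→R gives 4>3]
(D,Q,Y): not NE [P2→R gives 9>2; P3→X gives 9>7]
(D,R,X): not NE [P1→A gives 7>5; P3→Y gives 9>7]
(D,R,Y): not NE [P1→B gives 3>2]
(D,S,X): not NE [P2→R gives 4>3; P3→Y gives 4>2]
(D,S,Y): not NE [P1→C gives 7>3; P2→R gives 9>1]

NE set: (B,P,Y)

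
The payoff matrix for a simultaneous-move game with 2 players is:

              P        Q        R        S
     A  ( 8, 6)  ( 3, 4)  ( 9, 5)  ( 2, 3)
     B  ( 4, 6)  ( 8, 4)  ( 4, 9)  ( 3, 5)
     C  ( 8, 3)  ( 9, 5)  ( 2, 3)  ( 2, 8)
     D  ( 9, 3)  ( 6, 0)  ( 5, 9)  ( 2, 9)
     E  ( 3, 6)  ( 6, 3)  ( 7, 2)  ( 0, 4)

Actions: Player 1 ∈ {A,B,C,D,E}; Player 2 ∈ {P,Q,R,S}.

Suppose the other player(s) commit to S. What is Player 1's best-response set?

u_1(A vs S) = 2
u_1(B vs S) = 3
u_1(C vs S) = 2
u_1(D vs S) = 2
u_1(E vs S) = 0
max payoff 3 at {B}

P1 best: {B}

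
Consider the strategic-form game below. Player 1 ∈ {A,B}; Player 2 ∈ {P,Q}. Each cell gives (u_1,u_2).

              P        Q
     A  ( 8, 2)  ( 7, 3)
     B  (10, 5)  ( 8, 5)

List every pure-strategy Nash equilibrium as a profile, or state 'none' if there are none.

Nash profiles: (B,P), (B,Q)

(A,P): not NE [P1→B gives 10>8; P2→Q gives 3>2]
(A,Q): not NE [P1→B gives 8>7]
(B,P): NE
(B,Q): NE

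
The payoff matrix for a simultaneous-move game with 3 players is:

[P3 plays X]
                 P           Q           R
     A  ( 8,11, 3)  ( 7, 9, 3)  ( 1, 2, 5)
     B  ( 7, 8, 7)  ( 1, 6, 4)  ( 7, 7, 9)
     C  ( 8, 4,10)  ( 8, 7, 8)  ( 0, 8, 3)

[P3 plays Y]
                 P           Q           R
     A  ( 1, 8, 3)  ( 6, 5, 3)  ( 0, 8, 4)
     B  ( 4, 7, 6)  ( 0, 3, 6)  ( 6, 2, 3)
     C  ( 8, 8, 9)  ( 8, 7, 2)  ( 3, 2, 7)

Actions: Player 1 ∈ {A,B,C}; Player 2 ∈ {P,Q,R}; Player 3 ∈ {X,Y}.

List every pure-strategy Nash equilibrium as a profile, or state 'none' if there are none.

(A,P,X): NE
(A,P,Y): not NE [P1→C gives 8>1]
(A,Q,X): not NE [P1→C gives 8>7; P2→P gives 11>9]
(A,Q,Y): not NE [P1→C gives 8>6; P2→R gives 8>5]
(A,R,X): not NE [P1→B gives 7>1; P2→P gives 11>2]
(A,R,Y): not NE [P1→B gives 6>0; P3→X gives 5>4]
(B,P,X): not NE [P1→C gives 8>7]
(B,P,Y): not NE [P1→C gives 8>4; P3→X gives 7>6]
(B,Q,X): not NE [P1→C gives 8>1; P2→P gives 8>6; P3→Y gives 6>4]
(B,Q,Y): not NE [P1→C gives 8>0; P2→P gives 7>3]
(B,R,X): not NE [P2→P gives 8>7]
(B,R,Y): not NE [P2→P gives 7>2; P3→X gives 9>3]
(C,P,X): not NE [P2→R gives 8>4]
(C,P,Y): not NE [P3→X gives 10>9]
(C,Q,X): not NE [P2→R gives 8>7]
(C,Q,Y): not NE [P2→P gives 8>7; P3→X gives 8>2]
(C,R,X): not NE [P1→B gives 7>0; P3→Y gives 7>3]
(C,R,Y): not NE [P1→B gives 6>3; P2→P gives 8>2]

NE set: (A,P,X)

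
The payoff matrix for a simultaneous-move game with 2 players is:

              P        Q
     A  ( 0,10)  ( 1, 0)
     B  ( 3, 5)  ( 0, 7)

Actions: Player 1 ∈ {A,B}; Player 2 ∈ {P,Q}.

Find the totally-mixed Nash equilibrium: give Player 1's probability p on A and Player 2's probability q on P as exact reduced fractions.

(p,q) = (1/6, 1/4)

P1 indiff ⇒ q·0+(1-q)·1 = q·3+(1-q)·0 ⇒ q(-3) = (1-q)(-1) ⇒ q = 1/4
P2 indiff ⇒ p·10+(1-p)·5 = p·0+(1-p)·7 ⇒ p(10) = (1-p)(2) ⇒ p = 1/6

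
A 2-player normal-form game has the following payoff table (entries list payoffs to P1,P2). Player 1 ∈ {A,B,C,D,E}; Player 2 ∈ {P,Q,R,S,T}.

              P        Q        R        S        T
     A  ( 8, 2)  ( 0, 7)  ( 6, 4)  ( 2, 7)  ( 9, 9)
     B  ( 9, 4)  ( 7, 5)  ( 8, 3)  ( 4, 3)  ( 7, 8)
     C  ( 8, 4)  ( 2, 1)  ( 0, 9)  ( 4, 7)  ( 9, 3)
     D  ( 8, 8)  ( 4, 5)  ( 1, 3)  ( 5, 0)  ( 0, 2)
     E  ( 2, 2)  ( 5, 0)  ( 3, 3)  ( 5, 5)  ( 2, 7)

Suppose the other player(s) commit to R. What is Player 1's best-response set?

u_1(A vs R) = 6
u_1(B vs R) = 8
u_1(C vs R) = 0
u_1(D vs R) = 1
u_1(E vs R) = 3
max payoff 8 at {B}

argmax u_1 = {B}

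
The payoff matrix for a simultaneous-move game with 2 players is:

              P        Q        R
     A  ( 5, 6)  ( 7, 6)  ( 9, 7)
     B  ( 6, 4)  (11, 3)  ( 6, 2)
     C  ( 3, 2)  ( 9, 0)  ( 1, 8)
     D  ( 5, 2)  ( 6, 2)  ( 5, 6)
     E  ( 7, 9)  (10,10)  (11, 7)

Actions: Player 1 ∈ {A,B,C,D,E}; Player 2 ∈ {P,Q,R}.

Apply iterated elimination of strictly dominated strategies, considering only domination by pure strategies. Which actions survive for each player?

P1 drop A (E beats it: P:7>5 Q:10>7 R:11>9)
P1 drop C (B beats it: P:6>3 Q:11>9 R:6>1)
P1 drop D (B beats it: P:6>5 Q:11>6 R:6>5)
P2 drop R (P beats it: B:4>2 E:9>7)
P1→{B,E} P2→{P,Q}

Survivors P1:{B,E} P2:{P,Q}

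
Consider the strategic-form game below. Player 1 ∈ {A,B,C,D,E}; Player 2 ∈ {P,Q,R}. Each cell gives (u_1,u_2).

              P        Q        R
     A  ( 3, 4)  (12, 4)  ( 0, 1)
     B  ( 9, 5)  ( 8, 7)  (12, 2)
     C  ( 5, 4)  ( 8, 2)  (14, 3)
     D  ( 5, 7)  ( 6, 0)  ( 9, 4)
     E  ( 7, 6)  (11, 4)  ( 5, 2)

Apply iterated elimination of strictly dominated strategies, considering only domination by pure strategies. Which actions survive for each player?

P1 drop D (B beats it: P:9>5 Q:8>6 R:12>9)
P2 drop R (P beats it: A:4>1 B:5>2 C:4>3 E:6>2)
P1 drop C (E beats it: P:7>5 Q:11>8)
P1→{A,B,E} P2→{P,Q}

Remaining: P1:{A,B,E} P2:{P,Q}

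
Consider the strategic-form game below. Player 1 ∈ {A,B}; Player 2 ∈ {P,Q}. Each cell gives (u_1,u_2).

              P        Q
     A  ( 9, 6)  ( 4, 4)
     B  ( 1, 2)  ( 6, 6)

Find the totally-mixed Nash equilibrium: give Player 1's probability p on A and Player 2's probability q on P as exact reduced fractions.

P1 indiff ⇒ q·9+(1-q)·4 = q·1+(1-q)·6 ⇒ q(8) = (1-q)(2) ⇒ q = 1/5
P2 indiff ⇒ p·6+(1-p)·2 = p·4+(1-p)·6 ⇒ p(2) = (1-p)(4) ⇒ p = 2/3

P1 mixes 2/3 on A; P2 mixes 1/5 on P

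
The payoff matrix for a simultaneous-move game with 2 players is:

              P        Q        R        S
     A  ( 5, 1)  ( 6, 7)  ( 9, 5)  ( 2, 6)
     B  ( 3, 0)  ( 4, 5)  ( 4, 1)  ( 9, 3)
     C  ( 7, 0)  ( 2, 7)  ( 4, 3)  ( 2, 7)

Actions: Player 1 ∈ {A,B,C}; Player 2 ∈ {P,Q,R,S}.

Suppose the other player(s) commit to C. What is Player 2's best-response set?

P2 best: {Q,S}

u_2(P vs C) = 0
u_2(Q vs C) = 7
u_2(R vs C) = 3
u_2(S vs C) = 7
max payoff 7 at {Q,S}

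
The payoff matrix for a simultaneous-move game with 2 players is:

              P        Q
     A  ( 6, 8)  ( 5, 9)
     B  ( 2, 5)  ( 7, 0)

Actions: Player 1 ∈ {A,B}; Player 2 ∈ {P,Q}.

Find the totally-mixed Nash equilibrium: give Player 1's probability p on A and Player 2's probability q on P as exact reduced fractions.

(p,q) = (5/6, 1/3)

P1 indiff ⇒ q·6+(1-q)·5 = q·2+(1-q)·7 ⇒ q(4) = (1-q)(2) ⇒ q = 1/3
P2 indiff ⇒ p·8+(1-p)·5 = p·9+(1-p)·0 ⇒ p(-1) = (1-p)(-5) ⇒ p = 5/6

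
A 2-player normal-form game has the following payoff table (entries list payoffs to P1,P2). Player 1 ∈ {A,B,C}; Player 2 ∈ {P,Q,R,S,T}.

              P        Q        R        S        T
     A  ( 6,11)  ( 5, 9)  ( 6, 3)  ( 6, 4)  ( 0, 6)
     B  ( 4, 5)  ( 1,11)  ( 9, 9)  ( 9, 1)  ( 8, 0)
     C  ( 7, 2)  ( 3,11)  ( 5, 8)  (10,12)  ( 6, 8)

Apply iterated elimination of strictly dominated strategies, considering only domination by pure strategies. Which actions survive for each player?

P2 drop R (Q beats it: A:9>3 B:11>9 C:11>8)
P2 drop T (Q beats it: A:9>6 B:11>0 C:11>8)
P1 drop B (C beats it: P:7>4 Q:3>1 S:10>9)
P1→{A,C} P2→{P,Q,S}

IESDS → P1:{A,C} P2:{P,Q,S}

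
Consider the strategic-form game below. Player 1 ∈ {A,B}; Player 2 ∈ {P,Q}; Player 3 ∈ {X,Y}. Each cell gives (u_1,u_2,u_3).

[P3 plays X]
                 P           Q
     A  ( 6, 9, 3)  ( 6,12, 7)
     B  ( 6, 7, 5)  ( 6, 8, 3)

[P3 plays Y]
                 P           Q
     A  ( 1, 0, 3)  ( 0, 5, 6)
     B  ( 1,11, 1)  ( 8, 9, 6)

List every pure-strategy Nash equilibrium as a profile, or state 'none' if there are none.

NE set: (A,Q,X)

(A,P,X): not NE [P2→Q gives 12>9]
(A,P,Y): not NE [P2→Q gives 5>0]
(A,Q,X): NE
(A,Q,Y): not NE [P1→B gives 8>0; P3→X gives 7>6]
(B,P,X): not NE [P2→Q gives 8>7]
(B,P,Y): not NE [P3→X gives 5>1]
(B,Q,X): not NE [P3→Y gives 6>3]
(B,Q,Y): not NE [P2→P gives 11>9]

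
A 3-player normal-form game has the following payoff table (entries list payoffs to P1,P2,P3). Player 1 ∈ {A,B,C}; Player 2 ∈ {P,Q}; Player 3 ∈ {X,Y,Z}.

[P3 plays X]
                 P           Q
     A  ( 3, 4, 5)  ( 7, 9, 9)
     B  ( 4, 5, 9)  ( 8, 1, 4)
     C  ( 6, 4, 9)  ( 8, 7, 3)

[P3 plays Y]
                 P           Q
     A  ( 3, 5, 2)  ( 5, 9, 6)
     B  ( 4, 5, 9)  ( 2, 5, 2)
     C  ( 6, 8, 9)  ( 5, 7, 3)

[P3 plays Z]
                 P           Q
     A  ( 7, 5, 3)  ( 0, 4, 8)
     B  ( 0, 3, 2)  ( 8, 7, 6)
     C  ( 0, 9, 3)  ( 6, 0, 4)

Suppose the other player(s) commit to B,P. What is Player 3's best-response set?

u_3(X vs B,P) = 9
u_3(Y vs B,P) = 9
u_3(Z vs B,P) = 2
max payoff 9 at {X,Y}

argmax u_3 = {X,Y}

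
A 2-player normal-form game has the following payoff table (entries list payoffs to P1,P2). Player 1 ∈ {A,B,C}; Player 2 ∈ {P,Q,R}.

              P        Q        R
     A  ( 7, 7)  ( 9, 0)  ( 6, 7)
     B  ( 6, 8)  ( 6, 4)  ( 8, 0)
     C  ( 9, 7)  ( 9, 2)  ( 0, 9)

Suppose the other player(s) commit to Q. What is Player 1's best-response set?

argmax u_1 = {A,C}

u_1(A vs Q) = 9
u_1(B vs Q) = 6
u_1(C vs Q) = 9
max payoff 9 at {A,C}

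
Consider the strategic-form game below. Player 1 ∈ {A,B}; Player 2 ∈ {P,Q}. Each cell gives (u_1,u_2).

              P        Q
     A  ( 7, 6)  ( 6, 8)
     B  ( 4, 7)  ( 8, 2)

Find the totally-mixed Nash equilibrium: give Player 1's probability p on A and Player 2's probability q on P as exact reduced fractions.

p=5/7, q=2/5

P1 indiff ⇒ q·7+(1-q)·6 = q·4+(1-q)·8 ⇒ q(3) = (1-q)(2) ⇒ q = 2/5
P2 indiff ⇒ p·6+(1-p)·7 = p·8+(1-p)·2 ⇒ p(-2) = (1-p)(-5) ⇒ p = 5/7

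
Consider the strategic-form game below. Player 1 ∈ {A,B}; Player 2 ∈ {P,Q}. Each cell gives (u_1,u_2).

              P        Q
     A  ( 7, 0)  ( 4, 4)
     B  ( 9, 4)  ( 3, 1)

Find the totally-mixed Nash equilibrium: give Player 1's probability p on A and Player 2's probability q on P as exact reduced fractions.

P1 indiff ⇒ q·7+(1-q)·4 = q·9+(1-q)·3 ⇒ q(-2) = (1-q)(-1) ⇒ q = 1/3
P2 indiff ⇒ p·0+(1-p)·4 = p·4+(1-p)·1 ⇒ p(-4) = (1-p)(-3) ⇒ p = 3/7

(p,q) = (3/7, 1/3)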